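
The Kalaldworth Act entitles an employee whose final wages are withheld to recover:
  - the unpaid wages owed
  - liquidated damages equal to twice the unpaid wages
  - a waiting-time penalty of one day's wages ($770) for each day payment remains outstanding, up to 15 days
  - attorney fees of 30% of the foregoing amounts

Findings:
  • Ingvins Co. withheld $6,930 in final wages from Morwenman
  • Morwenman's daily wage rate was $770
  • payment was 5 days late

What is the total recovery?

Total award: $32,032

Doubled: 2 × $6,930 = $13,860
Penalty days: min(5, 15) = 5
Waiting-time penalty: 5 × $770 = $3,850
Subtotal: $6,930 + $13,860 + $3,850 = $24,640
Attorney fees: 30% of $24,640 = $7,392
Total award: $24,640 + $7,392 = $32,032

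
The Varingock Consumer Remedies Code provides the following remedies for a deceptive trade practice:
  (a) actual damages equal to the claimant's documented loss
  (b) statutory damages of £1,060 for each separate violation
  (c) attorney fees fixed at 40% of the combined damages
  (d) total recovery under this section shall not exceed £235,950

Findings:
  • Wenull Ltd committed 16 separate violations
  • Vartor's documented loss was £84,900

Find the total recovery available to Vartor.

Statutory damages: 16 × £1,060 = £16,960
Combined damages: £84,900 + £16,960 = £101,860
Attorney fees: 40% of £101,860 = £40,744
Total before cap: £101,860 + £40,744 = £142,604
Cap at £235,950: £142,604 is within the cap, no reduction.

£142,604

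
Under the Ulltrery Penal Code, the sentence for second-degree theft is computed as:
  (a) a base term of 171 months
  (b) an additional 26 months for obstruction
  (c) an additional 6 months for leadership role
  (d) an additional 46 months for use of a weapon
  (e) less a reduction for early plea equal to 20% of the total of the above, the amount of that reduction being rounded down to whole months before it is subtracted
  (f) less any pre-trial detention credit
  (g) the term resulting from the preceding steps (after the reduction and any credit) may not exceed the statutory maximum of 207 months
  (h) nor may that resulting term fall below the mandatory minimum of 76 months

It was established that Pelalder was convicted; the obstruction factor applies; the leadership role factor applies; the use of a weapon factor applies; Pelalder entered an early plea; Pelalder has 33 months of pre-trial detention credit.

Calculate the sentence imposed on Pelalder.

Obstruction enhancement: +26 months
Leadership role enhancement: +6 months
Use of a weapon enhancement: +46 months
Adjusted term: 171 months + 26 months + 6 months + 46 months = 249 months
Early plea reduction: 20% of 249 months = 49 months (rounded down)
After reduction: 249 − 49 = 200 months
Less pre-trial detention credit: 200 months − 33 months = 167 months
Cap at 207 months: 167 months is within the cap, no reduction.
Minimum 76 months: 167 months meets the minimum, no increase.

Sentence: 167 months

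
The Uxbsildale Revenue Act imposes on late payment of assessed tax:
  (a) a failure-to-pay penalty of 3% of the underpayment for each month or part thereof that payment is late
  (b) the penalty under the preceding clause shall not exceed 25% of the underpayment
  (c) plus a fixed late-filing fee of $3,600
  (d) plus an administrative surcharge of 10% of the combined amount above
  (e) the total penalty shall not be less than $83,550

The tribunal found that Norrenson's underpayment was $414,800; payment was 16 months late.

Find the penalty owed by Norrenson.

Accrued rate: 3% × 16 = 48%, capped at 25% → 25%
Failure-to-pay penalty: 25% of $414,800 = $103,700
Penalty before surcharge: $103,700 + $3,600 = $107,300
Administrative surcharge: 10% of $107,300 = $10,730
Total penalty: $107,300 + $10,730 = $118,030
Minimum $83,550: $118,030 meets the minimum, no increase.

$118,030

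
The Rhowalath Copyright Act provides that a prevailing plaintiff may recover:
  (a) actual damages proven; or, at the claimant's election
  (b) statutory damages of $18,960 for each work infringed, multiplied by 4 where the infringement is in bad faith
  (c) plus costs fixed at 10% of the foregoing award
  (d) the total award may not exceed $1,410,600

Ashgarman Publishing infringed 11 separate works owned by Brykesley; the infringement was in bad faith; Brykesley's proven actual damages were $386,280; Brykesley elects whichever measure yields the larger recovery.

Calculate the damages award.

$917,664

Statutory damages: 11 × $18,960 = $208,560
Multiplied by 4: 4 × $208,560 = $834,240
Greater of actual damages ($386,280) or enhanced statutory damages ($834,240): $834,240
Costs: 10% of $834,240 = $83,424
Award plus costs: $834,240 + $83,424 = $917,664
Cap at $1,410,600: $917,664 is within the cap, no reduction.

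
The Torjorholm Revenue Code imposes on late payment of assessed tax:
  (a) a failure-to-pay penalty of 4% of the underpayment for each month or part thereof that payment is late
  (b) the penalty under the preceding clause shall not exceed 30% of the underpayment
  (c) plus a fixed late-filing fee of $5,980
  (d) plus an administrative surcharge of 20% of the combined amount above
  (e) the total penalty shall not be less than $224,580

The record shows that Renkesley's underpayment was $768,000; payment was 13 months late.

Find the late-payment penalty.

Accrued rate: 4% × 13 = 52%, capped at 30% → 30%
Failure-to-pay penalty: 30% of $768,000 = $230,400
Penalty before surcharge: $230,400 + $5,980 = $236,380
Administrative surcharge: 20% of $236,380 = $47,276
Total penalty: $236,380 + $47,276 = $283,656
Minimum $224,580: $283,656 meets the minimum, no increase.

Penalty: $283,656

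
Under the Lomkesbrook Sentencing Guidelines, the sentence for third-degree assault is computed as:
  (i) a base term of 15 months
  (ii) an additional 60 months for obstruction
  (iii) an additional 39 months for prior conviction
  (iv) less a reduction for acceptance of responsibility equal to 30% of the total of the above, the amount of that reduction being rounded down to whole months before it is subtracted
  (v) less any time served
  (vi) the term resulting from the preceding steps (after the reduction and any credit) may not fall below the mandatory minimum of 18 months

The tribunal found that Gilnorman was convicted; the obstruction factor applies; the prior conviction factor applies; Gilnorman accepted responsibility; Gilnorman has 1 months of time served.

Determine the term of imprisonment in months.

Obstruction enhancement: +60 months
Prior conviction enhancement: +39 months
Adjusted term: 15 months + 60 months + 39 months = 114 months
Acceptance of responsibility reduction: 30% of 114 months = 34 months (rounded down)
After reduction: 114 − 34 = 80 months
Less time served: 80 months − 1 months = 79 months
Minimum 18 months: 79 months meets the minimum, no increase.

Sentence: 79 months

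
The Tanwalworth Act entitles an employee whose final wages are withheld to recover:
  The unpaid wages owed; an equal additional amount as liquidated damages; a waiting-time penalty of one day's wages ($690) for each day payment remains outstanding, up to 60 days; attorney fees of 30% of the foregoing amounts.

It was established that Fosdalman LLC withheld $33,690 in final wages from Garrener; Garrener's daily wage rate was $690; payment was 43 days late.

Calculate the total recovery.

Liquidated damages (equal amount): $33,690
Penalty days: min(43, 60) = 43
Waiting-time penalty: 43 × $690 = $29,670
Subtotal: $33,690 + $33,690 + $29,670 = $97,050
Attorney fees: 30% of $97,050 = $29,115
Total award: $97,050 + $29,115 = $126,165

$126,165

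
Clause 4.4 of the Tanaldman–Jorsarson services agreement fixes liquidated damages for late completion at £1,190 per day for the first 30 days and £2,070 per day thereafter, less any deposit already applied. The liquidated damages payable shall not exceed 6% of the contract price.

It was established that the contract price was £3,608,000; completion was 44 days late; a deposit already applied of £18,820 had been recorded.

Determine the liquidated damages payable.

First 30 days: 30 × £1,190 = £35,700
Remaining days: (44 − 30) × £2,070 = £28,980
Accrued per-day damages: £35,700 + £28,980 = £64,680
Less deposit already applied: £64,680 − £18,820 = £45,860
Cap: 6% of £3,608,000 = £216,480
Cap at £216,480: £45,860 is within the cap, no reduction.

£45,860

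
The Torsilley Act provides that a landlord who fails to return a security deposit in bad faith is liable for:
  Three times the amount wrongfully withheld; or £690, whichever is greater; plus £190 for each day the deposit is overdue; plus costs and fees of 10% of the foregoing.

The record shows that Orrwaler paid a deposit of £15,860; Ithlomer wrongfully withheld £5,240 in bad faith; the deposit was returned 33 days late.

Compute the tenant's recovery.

Trebled: 3 × £5,240 = £15,720
Minimum £690: £15,720 meets the minimum, no increase.
Late-return penalty: 33 × £190 = £6,270
Damages plus late penalty: £15,720 + £6,270 = £21,990
Costs and fees: 10% of £21,990 = £2,199
Total recovery: £21,990 + £2,199 = £24,189

£24,189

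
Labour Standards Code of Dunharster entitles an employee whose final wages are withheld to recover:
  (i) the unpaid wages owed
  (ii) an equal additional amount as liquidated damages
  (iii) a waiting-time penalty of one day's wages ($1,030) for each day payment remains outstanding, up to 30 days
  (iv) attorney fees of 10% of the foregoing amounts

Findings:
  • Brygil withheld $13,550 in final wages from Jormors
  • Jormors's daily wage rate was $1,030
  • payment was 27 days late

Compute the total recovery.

$60,401

Liquidated damages (equal amount): $13,550
Penalty days: min(27, 30) = 27
Waiting-time penalty: 27 × $1,030 = $27,810
Subtotal: $13,550 + $13,550 + $27,810 = $54,910
Attorney fees: 10% of $54,910 = $5,491
Total award: $54,910 + $5,491 = $60,401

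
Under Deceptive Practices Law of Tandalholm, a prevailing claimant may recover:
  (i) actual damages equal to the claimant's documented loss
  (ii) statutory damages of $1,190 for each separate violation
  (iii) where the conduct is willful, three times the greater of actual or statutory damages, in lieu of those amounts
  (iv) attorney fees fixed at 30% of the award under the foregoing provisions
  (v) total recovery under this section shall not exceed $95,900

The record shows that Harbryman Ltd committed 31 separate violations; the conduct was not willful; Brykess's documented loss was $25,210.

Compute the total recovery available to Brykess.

Total recovery: $80,730

Statutory damages: 31 × $1,190 = $36,890
Conduct not willful: the in-lieu enhancement does not apply.
Actual plus statutory damages: $25,210 + $36,890 = $62,100
Attorney fees: 30% of $62,100 = $18,630
Total before cap: $62,100 + $18,630 = $80,730
Cap at $95,900: $80,730 is within the cap, no reduction.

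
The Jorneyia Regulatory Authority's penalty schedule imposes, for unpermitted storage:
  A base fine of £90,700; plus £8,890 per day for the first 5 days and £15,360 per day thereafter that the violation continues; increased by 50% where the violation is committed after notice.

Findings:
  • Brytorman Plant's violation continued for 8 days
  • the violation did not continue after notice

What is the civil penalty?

First 5 days: 5 × £8,890 = £44,450
Remaining days: (8 − 5) × £15,360 = £46,080
Per-day component: £44,450 + £46,080 = £90,530
Base plus per-day: £90,700 + £90,530 = £181,230
The violation did not continue after notice: no 50% increase.

Civil penalty: £181,230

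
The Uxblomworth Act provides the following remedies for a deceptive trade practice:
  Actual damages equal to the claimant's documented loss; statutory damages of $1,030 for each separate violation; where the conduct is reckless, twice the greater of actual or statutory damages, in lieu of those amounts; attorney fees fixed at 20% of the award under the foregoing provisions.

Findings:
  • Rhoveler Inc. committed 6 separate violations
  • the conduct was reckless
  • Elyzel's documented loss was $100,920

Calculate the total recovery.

Statutory damages: 6 × $1,030 = $6,180
Greater of actual damages ($100,920) or statutory damages ($6,180): $100,920
Doubled: 2 × $100,920 = $201,840
Attorney fees: 20% of $201,840 = $40,368
Total recovery: $201,840 + $40,368 = $242,208

$242,208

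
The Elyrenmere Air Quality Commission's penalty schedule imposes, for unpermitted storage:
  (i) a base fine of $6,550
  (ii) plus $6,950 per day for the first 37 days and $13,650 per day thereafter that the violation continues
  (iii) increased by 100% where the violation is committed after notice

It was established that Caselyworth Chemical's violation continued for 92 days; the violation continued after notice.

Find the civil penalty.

$2,028,900

First 37 days: 37 × $6,950 = $257,150
Remaining days: (92 − 37) × $13,650 = $750,750
Per-day component: $257,150 + $750,750 = $1,007,900
Base plus per-day: $6,550 + $1,007,900 = $1,014,450
Enhancement: 100% of $1,014,450 = $1,014,450
Enhanced fine: $1,014,450 + $1,014,450 = $2,028,900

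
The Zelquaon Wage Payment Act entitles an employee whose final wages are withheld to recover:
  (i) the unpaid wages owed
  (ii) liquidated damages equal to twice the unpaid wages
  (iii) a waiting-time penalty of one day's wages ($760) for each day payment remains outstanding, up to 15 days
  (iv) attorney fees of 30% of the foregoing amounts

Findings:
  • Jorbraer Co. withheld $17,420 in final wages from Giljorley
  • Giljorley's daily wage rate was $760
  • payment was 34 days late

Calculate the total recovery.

Doubled: 2 × $17,420 = $34,840
Penalty days: min(34, 15) = 15
Waiting-time penalty: 15 × $760 = $11,400
Subtotal: $17,420 + $34,840 + $11,400 = $63,660
Attorney fees: 30% of $63,660 = $19,098
Total award: $63,660 + $19,098 = $82,758

$82,758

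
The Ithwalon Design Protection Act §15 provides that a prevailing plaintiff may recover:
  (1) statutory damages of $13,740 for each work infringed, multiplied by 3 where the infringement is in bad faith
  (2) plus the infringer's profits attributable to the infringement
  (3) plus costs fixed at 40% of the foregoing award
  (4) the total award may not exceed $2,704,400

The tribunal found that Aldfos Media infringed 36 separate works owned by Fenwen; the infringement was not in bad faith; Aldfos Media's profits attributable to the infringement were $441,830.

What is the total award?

$1,311,058

Statutory damages: 36 × $13,740 = $494,640
Infringement not in bad faith: no ×3 enhancement.
Combined award: $494,640 + $441,830 = $936,470
Costs: 40% of $936,470 = $374,588
Award plus costs: $936,470 + $374,588 = $1,311,058
Cap at $2,704,400: $1,311,058 is within the cap, no reduction.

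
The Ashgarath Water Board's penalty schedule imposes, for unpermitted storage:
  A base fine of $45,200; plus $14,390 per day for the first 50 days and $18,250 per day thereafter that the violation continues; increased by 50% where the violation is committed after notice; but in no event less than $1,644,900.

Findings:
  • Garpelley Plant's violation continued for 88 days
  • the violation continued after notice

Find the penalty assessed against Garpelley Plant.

$2,187,300

First 50 days: 50 × $14,390 = $719,500
Remaining days: (88 − 50) × $18,250 = $693,500
Per-day component: $719,500 + $693,500 = $1,413,000
Base plus per-day: $45,200 + $1,413,000 = $1,458,200
Enhancement: 50% of $1,458,200 = $729,100
Enhanced fine: $1,458,200 + $729,100 = $2,187,300
Minimum $1,644,900: $2,187,300 meets the minimum, no increase.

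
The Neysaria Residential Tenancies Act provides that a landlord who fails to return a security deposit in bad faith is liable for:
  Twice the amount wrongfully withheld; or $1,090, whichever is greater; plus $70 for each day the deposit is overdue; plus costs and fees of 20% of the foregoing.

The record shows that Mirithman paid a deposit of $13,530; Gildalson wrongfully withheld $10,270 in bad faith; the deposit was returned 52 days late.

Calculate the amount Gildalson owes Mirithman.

Doubled: 2 × $10,270 = $20,540
Minimum $1,090: $20,540 meets the minimum, no increase.
Late-return penalty: 52 × $70 = $3,640
Damages plus late penalty: $20,540 + $3,640 = $24,180
Costs and fees: 20% of $24,180 = $4,836
Total recovery: $24,180 + $4,836 = $29,016

$29,016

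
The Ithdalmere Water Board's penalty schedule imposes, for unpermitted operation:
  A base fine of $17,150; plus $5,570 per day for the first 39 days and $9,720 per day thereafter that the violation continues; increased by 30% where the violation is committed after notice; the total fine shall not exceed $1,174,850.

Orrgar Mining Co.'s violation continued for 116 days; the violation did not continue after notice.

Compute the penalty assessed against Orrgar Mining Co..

First 39 days: 39 × $5,570 = $217,230
Remaining days: (116 − 39) × $9,720 = $748,440
Per-day component: $217,230 + $748,440 = $965,670
Base plus per-day: $17,150 + $965,670 = $982,820
The violation did not continue after notice: no 30% increase.
Cap at $1,174,850: $982,820 is within the cap, no reduction.

$982,820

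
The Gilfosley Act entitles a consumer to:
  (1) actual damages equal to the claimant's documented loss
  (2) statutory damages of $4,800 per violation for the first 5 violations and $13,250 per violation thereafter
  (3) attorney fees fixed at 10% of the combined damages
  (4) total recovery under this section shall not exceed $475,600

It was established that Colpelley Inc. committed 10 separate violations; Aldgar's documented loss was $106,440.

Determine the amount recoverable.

$216,359

First 5 violations: 5 × $4,800 = $24,000
Remaining violations: (10 − 5) × $13,250 = $66,250
Statutory damages: $24,000 + $66,250 = $90,250
Combined damages: $106,440 + $90,250 = $196,690
Attorney fees: 10% of $196,690 = $19,669
Total before cap: $196,690 + $19,669 = $216,359
Cap at $475,600: $216,359 is within the cap, no reduction.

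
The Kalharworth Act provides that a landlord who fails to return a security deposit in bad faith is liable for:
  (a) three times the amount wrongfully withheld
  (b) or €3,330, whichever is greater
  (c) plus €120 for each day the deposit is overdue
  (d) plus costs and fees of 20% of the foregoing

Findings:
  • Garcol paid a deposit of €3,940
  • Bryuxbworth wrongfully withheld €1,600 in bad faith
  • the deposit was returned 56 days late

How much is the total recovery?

€13,824

Trebled: 3 × €1,600 = €4,800
Minimum €3,330: €4,800 meets the minimum, no increase.
Late-return penalty: 56 × €120 = €6,720
Damages plus late penalty: €4,800 + €6,720 = €11,520
Costs and fees: 20% of €11,520 = €2,304
Total recovery: €11,520 + €2,304 = €13,824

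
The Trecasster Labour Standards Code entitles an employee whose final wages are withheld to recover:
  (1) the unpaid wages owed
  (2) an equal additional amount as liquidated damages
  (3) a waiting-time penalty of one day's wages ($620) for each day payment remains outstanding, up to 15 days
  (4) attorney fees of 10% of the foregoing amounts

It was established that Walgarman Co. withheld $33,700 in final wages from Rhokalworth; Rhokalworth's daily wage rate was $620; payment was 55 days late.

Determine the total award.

Liquidated damages (equal amount): $33,700
Penalty days: min(55, 15) = 15
Waiting-time penalty: 15 × $620 = $9,300
Subtotal: $33,700 + $33,700 + $9,300 = $76,700
Attorney fees: 10% of $76,700 = $7,670
Total award: $76,700 + $7,670 = $84,370

$84,370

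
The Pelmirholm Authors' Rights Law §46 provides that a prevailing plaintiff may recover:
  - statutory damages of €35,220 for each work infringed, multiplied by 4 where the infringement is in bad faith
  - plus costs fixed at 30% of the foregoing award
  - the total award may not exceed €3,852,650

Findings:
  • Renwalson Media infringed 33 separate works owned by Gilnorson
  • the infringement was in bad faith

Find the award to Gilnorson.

Statutory damages: 33 × €35,220 = €1,162,260
Multiplied by 4: 4 × €1,162,260 = €4,649,040
Costs: 30% of €4,649,040 = €1,394,712
Award plus costs: €4,649,040 + €1,394,712 = €6,043,752
Cap at €3,852,650: €6,043,752 exceeds the cap → €3,852,650

€3,852,650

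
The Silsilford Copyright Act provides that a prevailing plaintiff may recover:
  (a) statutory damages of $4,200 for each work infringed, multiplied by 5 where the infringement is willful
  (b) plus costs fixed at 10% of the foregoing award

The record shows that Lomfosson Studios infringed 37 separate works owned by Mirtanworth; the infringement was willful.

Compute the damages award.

Statutory damages: 37 × $4,200 = $155,400
Multiplied by 5: 5 × $155,400 = $777,000
Costs: 10% of $777,000 = $77,700
Award plus costs: $777,000 + $77,700 = $854,700

Award: $854,700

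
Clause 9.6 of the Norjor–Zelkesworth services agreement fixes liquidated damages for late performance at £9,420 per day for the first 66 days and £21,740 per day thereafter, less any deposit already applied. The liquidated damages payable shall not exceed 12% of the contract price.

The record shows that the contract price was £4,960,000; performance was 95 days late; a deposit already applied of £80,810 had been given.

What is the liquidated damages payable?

First 66 days: 66 × £9,420 = £621,720
Remaining days: (95 − 66) × £21,740 = £630,460
Accrued per-day damages: £621,720 + £630,460 = £1,252,180
Less deposit already applied: £1,252,180 − £80,810 = £1,171,370
Cap: 12% of £4,960,000 = £595,200
Cap at £595,200: £1,171,370 exceeds the cap → £595,200

£595,200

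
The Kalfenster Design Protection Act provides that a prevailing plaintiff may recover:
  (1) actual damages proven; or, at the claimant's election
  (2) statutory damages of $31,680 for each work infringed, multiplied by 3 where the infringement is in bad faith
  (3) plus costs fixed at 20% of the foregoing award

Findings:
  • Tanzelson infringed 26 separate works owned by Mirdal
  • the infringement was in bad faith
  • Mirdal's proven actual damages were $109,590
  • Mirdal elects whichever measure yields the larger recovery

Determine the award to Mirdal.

$2,965,248

Statutory damages: 26 × $31,680 = $823,680
Trebled: 3 × $823,680 = $2,471,040
Greater of actual damages ($109,590) or enhanced statutory damages ($2,471,040): $2,471,040
Costs: 20% of $2,471,040 = $494,208
Award plus costs: $2,471,040 + $494,208 = $2,965,248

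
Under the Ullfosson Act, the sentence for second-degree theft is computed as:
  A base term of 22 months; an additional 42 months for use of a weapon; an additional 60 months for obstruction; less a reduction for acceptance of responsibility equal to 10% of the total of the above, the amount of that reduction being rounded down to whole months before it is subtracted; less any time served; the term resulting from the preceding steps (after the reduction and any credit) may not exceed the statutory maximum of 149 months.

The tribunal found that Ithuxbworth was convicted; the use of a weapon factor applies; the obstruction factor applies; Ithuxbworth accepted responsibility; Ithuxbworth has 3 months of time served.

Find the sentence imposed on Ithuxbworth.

109 months

Use of a weapon enhancement: +42 months
Obstruction enhancement: +60 months
Adjusted term: 22 months + 42 months + 60 months = 124 months
Acceptance of responsibility reduction: 10% of 124 months = 12 months (rounded down)
After reduction: 124 − 12 = 112 months
Less time served: 112 months − 3 months = 109 months
Cap at 149 months: 109 months is within the cap, no reduction.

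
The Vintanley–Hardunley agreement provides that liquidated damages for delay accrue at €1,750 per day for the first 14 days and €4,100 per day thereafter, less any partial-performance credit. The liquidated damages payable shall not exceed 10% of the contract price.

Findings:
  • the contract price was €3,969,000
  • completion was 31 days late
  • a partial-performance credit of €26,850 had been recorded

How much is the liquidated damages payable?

First 14 days: 14 × €1,750 = €24,500
Remaining days: (31 − 14) × €4,100 = €69,700
Accrued per-day damages: €24,500 + €69,700 = €94,200
Less partial-performance credit: €94,200 − €26,850 = €67,350
Cap: 10% of €3,969,000 = €396,900
Cap at €396,900: €67,350 is within the cap, no reduction.

€67,350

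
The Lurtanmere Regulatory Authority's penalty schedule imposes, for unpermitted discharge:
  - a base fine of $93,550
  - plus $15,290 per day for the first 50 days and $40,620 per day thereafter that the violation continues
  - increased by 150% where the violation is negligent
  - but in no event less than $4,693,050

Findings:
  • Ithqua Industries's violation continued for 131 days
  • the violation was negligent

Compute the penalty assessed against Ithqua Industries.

$10,370,675

First 50 days: 50 × $15,290 = $764,500
Remaining days: (131 − 50) × $40,620 = $3,290,220
Per-day component: $764,500 + $3,290,220 = $4,054,720
Base plus per-day: $93,550 + $4,054,720 = $4,148,270
Enhancement: 150% of $4,148,270 = $6,222,405
Enhanced fine: $4,148,270 + $6,222,405 = $10,370,675
Minimum $4,693,050: $10,370,675 meets the minimum, no increase.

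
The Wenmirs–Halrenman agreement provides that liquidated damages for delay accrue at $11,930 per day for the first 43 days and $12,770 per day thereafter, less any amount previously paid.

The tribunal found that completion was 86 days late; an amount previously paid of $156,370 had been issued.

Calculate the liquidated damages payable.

First 43 days: 43 × $11,930 = $512,990
Remaining days: (86 − 43) × $12,770 = $549,110
Accrued per-day damages: $512,990 + $549,110 = $1,062,100
Less amount previously paid: $1,062,100 − $156,370 = $905,730

$905,730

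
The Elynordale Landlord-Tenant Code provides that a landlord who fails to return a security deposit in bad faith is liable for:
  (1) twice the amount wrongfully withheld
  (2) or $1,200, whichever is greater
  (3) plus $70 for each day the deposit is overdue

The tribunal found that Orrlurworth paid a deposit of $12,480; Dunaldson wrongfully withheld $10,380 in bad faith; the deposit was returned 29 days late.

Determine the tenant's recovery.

$22,790

Doubled: 2 × $10,380 = $20,760
Minimum $1,200: $20,760 meets the minimum, no increase.
Late-return penalty: 29 × $70 = $2,030
Damages plus late penalty: $20,760 + $2,030 = $22,790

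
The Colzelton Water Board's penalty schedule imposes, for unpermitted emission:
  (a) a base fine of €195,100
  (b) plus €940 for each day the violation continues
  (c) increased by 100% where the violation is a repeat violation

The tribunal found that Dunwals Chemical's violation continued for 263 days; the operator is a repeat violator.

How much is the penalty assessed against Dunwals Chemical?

Per-day component: 263 × €940 = €247,220
Base plus per-day: €195,100 + €247,220 = €442,320
Enhancement: 100% of €442,320 = €442,320
Enhanced fine: €442,320 + €442,320 = €884,640

Civil penalty: €884,640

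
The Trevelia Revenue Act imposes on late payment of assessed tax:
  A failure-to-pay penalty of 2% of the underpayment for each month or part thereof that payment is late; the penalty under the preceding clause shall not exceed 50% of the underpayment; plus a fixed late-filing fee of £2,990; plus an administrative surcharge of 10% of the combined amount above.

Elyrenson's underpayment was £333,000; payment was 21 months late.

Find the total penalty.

Accrued rate: 2% × 21 = 42%, capped at 50% → 42%
Failure-to-pay penalty: 42% of £333,000 = £139,860
Penalty before surcharge: £139,860 + £2,990 = £142,850
Administrative surcharge: 10% of £142,850 = £14,285
Total penalty: £142,850 + £14,285 = £157,135

£157,135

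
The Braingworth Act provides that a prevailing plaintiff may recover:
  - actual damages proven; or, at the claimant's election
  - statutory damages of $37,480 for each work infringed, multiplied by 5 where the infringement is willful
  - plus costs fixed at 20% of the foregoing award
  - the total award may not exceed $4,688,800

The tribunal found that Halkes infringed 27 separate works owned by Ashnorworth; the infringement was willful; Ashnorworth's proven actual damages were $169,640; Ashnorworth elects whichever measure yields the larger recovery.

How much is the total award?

Statutory damages: 27 × $37,480 = $1,011,960
Multiplied by 5: 5 × $1,011,960 = $5,059,800
Greater of actual damages ($169,640) or enhanced statutory damages ($5,059,800): $5,059,800
Costs: 20% of $5,059,800 = $1,011,960
Award plus costs: $5,059,800 + $1,011,960 = $6,071,760
Cap at $4,688,800: $6,071,760 exceeds the cap → $4,688,800

$4,688,800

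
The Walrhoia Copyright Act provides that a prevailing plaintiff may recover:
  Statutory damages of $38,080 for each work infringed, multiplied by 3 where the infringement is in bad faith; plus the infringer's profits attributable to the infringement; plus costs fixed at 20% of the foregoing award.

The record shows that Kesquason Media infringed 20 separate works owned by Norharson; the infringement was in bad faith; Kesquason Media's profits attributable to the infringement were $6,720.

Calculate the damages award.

$2,749,824

Statutory damages: 20 × $38,080 = $761,600
Trebled: 3 × $761,600 = $2,284,800
Combined award: $2,284,800 + $6,720 = $2,291,520
Costs: 20% of $2,291,520 = $458,304
Award plus costs: $2,291,520 + $458,304 = $2,749,824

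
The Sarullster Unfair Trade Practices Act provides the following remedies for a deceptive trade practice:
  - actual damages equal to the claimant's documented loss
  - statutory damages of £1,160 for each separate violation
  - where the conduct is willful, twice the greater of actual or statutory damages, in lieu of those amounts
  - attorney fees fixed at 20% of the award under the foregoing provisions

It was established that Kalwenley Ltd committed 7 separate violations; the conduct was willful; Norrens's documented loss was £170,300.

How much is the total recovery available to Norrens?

£408,720

Statutory damages: 7 × £1,160 = £8,120
Greater of actual damages (£170,300) or statutory damages (£8,120): £170,300
Doubled: 2 × £170,300 = £340,600
Attorney fees: 20% of £340,600 = £68,120
Total recovery: £340,600 + £68,120 = £408,720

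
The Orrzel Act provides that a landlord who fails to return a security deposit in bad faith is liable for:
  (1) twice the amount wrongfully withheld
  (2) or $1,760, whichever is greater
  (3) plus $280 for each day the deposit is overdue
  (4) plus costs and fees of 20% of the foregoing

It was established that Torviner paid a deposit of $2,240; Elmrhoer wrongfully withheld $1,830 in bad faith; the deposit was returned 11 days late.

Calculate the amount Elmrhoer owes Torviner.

$8,088

Doubled: 2 × $1,830 = $3,660
Minimum $1,760: $3,660 meets the minimum, no increase.
Late-return penalty: 11 × $280 = $3,080
Damages plus late penalty: $3,660 + $3,080 = $6,740
Costs and fees: 20% of $6,740 = $1,348
Total recovery: $6,740 + $1,348 = $8,088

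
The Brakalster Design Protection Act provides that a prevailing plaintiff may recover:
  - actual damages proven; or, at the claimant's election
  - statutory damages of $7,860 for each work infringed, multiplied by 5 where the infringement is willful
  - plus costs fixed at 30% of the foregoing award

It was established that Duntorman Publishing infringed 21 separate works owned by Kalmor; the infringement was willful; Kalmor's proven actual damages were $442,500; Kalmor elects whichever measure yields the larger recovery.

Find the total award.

Statutory damages: 21 × $7,860 = $165,060
Multiplied by 5: 5 × $165,060 = $825,300
Greater of actual damages ($442,500) or enhanced statutory damages ($825,300): $825,300
Costs: 30% of $825,300 = $247,590
Award plus costs: $825,300 + $247,590 = $1,072,890

$1,072,890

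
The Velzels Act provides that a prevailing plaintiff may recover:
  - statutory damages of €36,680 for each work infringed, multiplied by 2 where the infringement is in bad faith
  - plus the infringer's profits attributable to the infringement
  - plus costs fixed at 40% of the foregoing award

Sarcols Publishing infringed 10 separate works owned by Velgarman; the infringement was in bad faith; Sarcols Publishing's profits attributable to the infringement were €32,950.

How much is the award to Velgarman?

€1,073,170

Statutory damages: 10 × €36,680 = €366,800
Doubled: 2 × €366,800 = €733,600
Combined award: €733,600 + €32,950 = €766,550
Costs: 40% of €766,550 = €306,620
Award plus costs: €766,550 + €306,620 = €1,073,170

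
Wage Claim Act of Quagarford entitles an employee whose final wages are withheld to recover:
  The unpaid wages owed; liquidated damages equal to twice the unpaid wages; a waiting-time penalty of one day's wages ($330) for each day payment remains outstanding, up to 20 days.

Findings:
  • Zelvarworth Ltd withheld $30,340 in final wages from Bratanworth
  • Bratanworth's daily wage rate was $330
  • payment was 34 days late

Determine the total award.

Doubled: 2 × $30,340 = $60,680
Penalty days: min(34, 20) = 20
Waiting-time penalty: 20 × $330 = $6,600
Total award: $30,340 + $60,680 + $6,600 = $97,620

$97,620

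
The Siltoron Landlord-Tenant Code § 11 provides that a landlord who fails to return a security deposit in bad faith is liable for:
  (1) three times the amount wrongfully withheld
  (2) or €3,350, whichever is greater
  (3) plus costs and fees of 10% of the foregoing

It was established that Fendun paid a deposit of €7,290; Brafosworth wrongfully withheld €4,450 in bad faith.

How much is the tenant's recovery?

€14,685

Trebled: 3 × €4,450 = €13,350
Minimum €3,350: €13,350 meets the minimum, no increase.
Costs and fees: 10% of €13,350 = €1,335
Total recovery: €13,350 + €1,335 = €14,685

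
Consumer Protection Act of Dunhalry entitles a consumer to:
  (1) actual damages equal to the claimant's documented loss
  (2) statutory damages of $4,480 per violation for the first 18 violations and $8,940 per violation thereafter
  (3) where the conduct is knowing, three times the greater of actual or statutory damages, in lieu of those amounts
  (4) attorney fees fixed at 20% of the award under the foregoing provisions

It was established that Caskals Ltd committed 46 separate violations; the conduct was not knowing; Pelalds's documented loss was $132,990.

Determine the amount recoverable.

$556,740

First 18 violations: 18 × $4,480 = $80,640
Remaining violations: (46 − 18) × $8,940 = $250,320
Statutory damages: $80,640 + $250,320 = $330,960
Conduct not knowing: the in-lieu enhancement does not apply.
Actual plus statutory damages: $132,990 + $330,960 = $463,950
Attorney fees: 20% of $463,950 = $92,790
Total recovery: $463,950 + $92,790 = $556,740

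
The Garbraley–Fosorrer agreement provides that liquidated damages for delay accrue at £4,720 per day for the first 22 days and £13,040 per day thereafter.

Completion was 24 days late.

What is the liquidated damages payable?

First 22 days: 22 × £4,720 = £103,840
Remaining days: (24 − 22) × £13,040 = £26,080
Accrued per-day damages: £103,840 + £26,080 = £129,920

£129,920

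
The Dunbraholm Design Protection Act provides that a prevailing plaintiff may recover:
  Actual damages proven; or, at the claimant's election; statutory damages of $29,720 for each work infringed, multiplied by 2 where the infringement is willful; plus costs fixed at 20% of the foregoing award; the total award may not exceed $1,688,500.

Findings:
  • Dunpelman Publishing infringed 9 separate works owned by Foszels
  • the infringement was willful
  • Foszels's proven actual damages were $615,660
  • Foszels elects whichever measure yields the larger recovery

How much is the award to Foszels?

$738,792

Statutory damages: 9 × $29,720 = $267,480
Doubled: 2 × $267,480 = $534,960
Greater of actual damages ($615,660) or enhanced statutory damages ($534,960): $615,660
Costs: 20% of $615,660 = $123,132
Award plus costs: $615,660 + $123,132 = $738,792
Cap at $1,688,500: $738,792 is within the cap, no reduction.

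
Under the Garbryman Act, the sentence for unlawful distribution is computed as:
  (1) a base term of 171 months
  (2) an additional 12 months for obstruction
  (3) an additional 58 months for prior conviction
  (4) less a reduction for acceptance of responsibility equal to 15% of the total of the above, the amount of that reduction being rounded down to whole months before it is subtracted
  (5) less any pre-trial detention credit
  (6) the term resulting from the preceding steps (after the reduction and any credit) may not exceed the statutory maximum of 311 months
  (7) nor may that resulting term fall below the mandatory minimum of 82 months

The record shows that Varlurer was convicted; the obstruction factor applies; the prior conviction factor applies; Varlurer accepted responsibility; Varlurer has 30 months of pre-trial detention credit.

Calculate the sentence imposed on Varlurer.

Obstruction enhancement: +12 months
Prior conviction enhancement: +58 months
Adjusted term: 171 months + 12 months + 58 months = 241 months
Acceptance of responsibility reduction: 15% of 241 months = 36 months (rounded down)
After reduction: 241 − 36 = 205 months
Less pre-trial detention credit: 205 months − 30 months = 175 months
Cap at 311 months: 175 months is within the cap, no reduction.
Minimum 82 months: 175 months meets the minimum, no increase.

175 months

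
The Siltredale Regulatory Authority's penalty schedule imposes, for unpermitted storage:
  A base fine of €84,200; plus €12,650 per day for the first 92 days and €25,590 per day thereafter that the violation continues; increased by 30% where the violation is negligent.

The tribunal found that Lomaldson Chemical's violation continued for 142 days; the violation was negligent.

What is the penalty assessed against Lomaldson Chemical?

€3,285,750

First 92 days: 92 × €12,650 = €1,163,800
Remaining days: (142 − 92) × €25,590 = €1,279,500
Per-day component: €1,163,800 + €1,279,500 = €2,443,300
Base plus per-day: €84,200 + €2,443,300 = €2,527,500
Enhancement: 30% of €2,527,500 = €758,250
Enhanced fine: €2,527,500 + €758,250 = €3,285,750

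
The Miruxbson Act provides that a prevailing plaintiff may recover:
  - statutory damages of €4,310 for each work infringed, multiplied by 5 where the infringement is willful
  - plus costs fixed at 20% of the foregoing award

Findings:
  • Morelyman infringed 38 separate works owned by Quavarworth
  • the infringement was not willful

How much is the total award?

€196,536

Statutory damages: 38 × €4,310 = €163,780
Infringement not willful: no ×5 enhancement.
Costs: 20% of €163,780 = €32,756
Award plus costs: €163,780 + €32,756 = €196,536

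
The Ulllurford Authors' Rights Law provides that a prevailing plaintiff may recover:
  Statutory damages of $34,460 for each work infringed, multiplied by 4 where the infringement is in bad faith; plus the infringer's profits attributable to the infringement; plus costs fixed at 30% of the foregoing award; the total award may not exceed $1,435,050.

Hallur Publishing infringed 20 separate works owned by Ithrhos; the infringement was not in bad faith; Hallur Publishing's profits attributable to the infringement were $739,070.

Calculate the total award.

$1,435,050

Statutory damages: 20 × $34,460 = $689,200
Infringement not in bad faith: no ×4 enhancement.
Combined award: $689,200 + $739,070 = $1,428,270
Costs: 30% of $1,428,270 = $428,481
Award plus costs: $1,428,270 + $428,481 = $1,856,751
Cap at $1,435,050: $1,856,751 exceeds the cap → $1,435,050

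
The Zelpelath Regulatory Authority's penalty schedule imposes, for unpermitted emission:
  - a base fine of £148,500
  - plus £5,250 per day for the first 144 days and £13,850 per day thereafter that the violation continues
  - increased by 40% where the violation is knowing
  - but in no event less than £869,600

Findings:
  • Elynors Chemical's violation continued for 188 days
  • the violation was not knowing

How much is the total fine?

Civil penalty: £1,513,900

First 144 days: 144 × £5,250 = £756,000
Remaining days: (188 − 144) × £13,850 = £609,400
Per-day component: £756,000 + £609,400 = £1,365,400
Base plus per-day: £148,500 + £1,365,400 = £1,513,900
The violation was not knowing: no 40% increase.
Minimum £869,600: £1,513,900 meets the minimum, no increase.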